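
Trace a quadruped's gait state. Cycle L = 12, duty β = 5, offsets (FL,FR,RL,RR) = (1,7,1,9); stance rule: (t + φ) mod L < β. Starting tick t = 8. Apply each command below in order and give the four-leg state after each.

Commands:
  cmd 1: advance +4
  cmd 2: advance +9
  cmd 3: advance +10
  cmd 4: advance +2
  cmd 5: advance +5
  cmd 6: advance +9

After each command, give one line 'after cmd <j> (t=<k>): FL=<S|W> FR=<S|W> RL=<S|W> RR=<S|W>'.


after cmd 1 (t=12): FL=S FR=W RL=S RR=W
after cmd 2 (t=21): FL=W FR=S RL=W RR=W
after cmd 3 (t=31): FL=W FR=S RL=W RR=S
after cmd 4 (t=33): FL=W FR=S RL=W RR=W
after cmd 5 (t=38): FL=S FR=W RL=S RR=W
after cmd 6 (t=47): FL=S FR=W RL=S RR=W

start t=8: FL=W FR=S RL=W RR=W
cmd 1: advance +4 → t=12, phase=(1,7,1,9) → FL=S FR=W RL=S RR=W
cmd 2: advance +9 → t=21, phase=(10,4,10,6) → FL=W FR=S RL=W RR=W
cmd 3: advance +10 → t=31, phase=(8,2,8,4) → FL=W FR=S RL=W RR=S
cmd 4: advance +2 → t=33, phase=(10,4,10,6) → FL=W FR=S RL=W RR=W
cmd 5: advance +5 → t=38, phase=(3,9,3,11) → FL=S FR=W RL=S RR=W
cmd 6: advance +9 → t=47, phase=(0,6,0,8) → FL=S FR=W RL=S RR=W


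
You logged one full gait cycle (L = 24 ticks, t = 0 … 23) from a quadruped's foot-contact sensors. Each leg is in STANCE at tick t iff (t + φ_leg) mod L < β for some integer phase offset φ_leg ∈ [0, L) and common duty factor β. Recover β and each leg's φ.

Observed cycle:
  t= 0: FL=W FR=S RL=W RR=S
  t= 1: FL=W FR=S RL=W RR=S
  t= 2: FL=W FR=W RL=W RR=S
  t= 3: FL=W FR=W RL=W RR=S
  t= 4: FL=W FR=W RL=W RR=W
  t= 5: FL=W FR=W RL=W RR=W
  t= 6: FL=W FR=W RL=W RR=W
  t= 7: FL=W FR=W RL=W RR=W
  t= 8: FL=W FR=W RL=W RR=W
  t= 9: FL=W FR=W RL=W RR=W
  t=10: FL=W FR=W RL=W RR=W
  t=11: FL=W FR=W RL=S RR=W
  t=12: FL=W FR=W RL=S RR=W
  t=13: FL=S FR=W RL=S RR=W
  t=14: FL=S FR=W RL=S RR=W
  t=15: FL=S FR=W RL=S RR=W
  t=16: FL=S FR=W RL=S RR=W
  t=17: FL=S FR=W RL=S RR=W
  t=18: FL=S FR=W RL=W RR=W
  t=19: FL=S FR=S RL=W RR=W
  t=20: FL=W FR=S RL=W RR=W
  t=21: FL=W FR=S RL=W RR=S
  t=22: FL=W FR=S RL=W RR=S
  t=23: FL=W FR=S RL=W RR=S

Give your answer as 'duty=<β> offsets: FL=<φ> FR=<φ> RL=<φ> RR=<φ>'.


duty β = stance ticks per leg = 7
FL: stance ticks = 7; W→S at t=13 → φ=11
FR: stance ticks = 7; W→S at t=19 → φ=5
RL: stance ticks = 7; W→S at t=11 → φ=13
RR: stance ticks = 7; W→S at t=21 → φ=3

duty=7 offsets: FL=11 FR=5 RL=13 RR=3


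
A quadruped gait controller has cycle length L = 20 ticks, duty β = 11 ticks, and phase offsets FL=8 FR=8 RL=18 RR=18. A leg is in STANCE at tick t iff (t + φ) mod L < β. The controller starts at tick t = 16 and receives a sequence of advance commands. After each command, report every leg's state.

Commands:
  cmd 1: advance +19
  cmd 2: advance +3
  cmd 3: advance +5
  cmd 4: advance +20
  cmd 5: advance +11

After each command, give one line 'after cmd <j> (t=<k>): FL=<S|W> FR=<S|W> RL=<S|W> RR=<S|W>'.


after cmd 1 (t=35): FL=S FR=S RL=W RR=W
after cmd 2 (t=38): FL=S FR=S RL=W RR=W
after cmd 3 (t=43): FL=W FR=W RL=S RR=S
after cmd 4 (t=63): FL=W FR=W RL=S RR=S
after cmd 5 (t=74): FL=S FR=S RL=W RR=W

start t=16: FL=S FR=S RL=W RR=W
cmd 1: advance +19 → t=35, phase=(3,3,13,13) → FL=S FR=S RL=W RR=W
cmd 2: advance +3 → t=38, phase=(6,6,16,16) → FL=S FR=S RL=W RR=W
cmd 3: advance +5 → t=43, phase=(11,11,1,1) → FL=W FR=W RL=S RR=S
cmd 4: advance +20 → t=63, phase=(11,11,1,1) → FL=W FR=W RL=S RR=S
cmd 5: advance +11 → t=74, phase=(2,2,12,12) → FL=S FR=S RL=W RR=W


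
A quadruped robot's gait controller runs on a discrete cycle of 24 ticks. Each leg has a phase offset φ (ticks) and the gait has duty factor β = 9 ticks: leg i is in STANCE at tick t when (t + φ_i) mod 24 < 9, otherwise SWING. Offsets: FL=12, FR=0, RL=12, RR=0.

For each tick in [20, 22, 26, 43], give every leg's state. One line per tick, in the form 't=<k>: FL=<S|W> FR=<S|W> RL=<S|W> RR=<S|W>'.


t=20: phase=(8,20,8,20) vs β=9 → FL=S FR=W RL=S RR=W
t=22: phase=(10,22,10,22) vs β=9 → FL=W FR=W RL=W RR=W
t=26: phase=(14,2,14,2) vs β=9 → FL=W FR=S RL=W RR=S
t=43: phase=(7,19,7,19) vs β=9 → FL=S FR=W RL=S RR=W

t=20: FL=S FR=W RL=S RR=W
t=22: FL=W FR=W RL=W RR=W
t=26: FL=W FR=S RL=W RR=S
t=43: FL=S FR=W RL=S RR=W


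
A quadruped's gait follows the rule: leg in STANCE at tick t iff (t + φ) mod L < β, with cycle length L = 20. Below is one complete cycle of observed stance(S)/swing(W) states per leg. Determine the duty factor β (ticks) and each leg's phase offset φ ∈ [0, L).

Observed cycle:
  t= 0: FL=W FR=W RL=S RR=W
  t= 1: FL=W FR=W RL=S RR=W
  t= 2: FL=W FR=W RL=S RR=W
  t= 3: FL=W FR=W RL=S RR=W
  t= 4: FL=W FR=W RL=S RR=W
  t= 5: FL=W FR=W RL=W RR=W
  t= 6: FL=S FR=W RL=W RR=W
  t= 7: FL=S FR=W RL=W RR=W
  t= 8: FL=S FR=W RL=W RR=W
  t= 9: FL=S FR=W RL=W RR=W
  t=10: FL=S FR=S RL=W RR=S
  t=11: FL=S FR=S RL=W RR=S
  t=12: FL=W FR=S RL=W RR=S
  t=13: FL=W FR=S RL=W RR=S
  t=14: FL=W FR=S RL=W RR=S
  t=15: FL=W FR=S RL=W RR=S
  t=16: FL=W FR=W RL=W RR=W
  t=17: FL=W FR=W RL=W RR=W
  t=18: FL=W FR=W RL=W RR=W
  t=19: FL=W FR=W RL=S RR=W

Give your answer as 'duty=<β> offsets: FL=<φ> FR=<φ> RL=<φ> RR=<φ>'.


duty=6 offsets: FL=14 FR=10 RL=1 RR=10

duty β = stance ticks per leg = 6
FL: stance ticks = 6; W→S at t=6 → φ=14
FR: stance ticks = 6; W→S at t=10 → φ=10
RL: stance ticks = 6; W→S at t=19 → φ=1
RR: stance ticks = 6; W→S at t=10 → φ=10


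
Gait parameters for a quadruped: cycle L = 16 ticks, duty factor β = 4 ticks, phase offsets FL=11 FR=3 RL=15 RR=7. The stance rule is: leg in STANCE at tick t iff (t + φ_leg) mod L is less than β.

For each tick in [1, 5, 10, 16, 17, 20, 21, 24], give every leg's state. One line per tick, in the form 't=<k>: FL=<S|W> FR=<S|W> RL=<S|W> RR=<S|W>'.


t=1: FL=W FR=W RL=S RR=W
t=5: FL=S FR=W RL=W RR=W
t=10: FL=W FR=W RL=W RR=S
t=16: FL=W FR=S RL=W RR=W
t=17: FL=W FR=W RL=S RR=W
t=20: FL=W FR=W RL=S RR=W
t=21: FL=S FR=W RL=W RR=W
t=24: FL=S FR=W RL=W RR=W

t=1: phase=(12,4,0,8) vs β=4 → FL=W FR=W RL=S RR=W
t=5: phase=(0,8,4,12) vs β=4 → FL=S FR=W RL=W RR=W
t=10: phase=(5,13,9,1) vs β=4 → FL=W FR=W RL=W RR=S
t=16: phase=(11,3,15,7) vs β=4 → FL=W FR=S RL=W RR=W
t=17: phase=(12,4,0,8) vs β=4 → FL=W FR=W RL=S RR=W
t=20: phase=(15,7,3,11) vs β=4 → FL=W FR=W RL=S RR=W
t=21: phase=(0,8,4,12) vs β=4 → FL=S FR=W RL=W RR=W
t=24: phase=(3,11,7,15) vs β=4 → FL=S FR=W RL=W RR=W


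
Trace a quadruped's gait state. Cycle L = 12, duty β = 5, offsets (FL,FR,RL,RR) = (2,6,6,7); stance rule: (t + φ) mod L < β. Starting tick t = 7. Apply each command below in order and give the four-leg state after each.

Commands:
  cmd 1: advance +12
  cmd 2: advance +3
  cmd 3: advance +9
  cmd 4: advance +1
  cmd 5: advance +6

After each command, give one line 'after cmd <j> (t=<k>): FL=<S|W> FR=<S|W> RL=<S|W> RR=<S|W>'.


after cmd 1 (t=19): FL=W FR=S RL=S RR=S
after cmd 2 (t=22): FL=S FR=S RL=S RR=W
after cmd 3 (t=31): FL=W FR=S RL=S RR=S
after cmd 4 (t=32): FL=W FR=S RL=S RR=S
after cmd 5 (t=38): FL=S FR=W RL=W RR=W

start t=7: FL=W FR=S RL=S RR=S
cmd 1: advance +12 → t=19, phase=(9,1,1,2) → FL=W FR=S RL=S RR=S
cmd 2: advance +3 → t=22, phase=(0,4,4,5) → FL=S FR=S RL=S RR=W
cmd 3: advance +9 → t=31, phase=(9,1,1,2) → FL=W FR=S RL=S RR=S
cmd 4: advance +1 → t=32, phase=(10,2,2,3) → FL=W FR=S RL=S RR=S
cmd 5: advance +6 → t=38, phase=(4,8,8,9) → FL=S FR=W RL=W RR=W


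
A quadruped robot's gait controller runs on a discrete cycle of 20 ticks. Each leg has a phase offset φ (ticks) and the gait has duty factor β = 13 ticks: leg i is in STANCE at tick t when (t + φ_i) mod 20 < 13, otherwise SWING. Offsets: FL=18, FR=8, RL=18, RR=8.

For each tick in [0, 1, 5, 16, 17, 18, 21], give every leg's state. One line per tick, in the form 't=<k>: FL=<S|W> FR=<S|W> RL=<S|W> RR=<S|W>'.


t=0: FL=W FR=S RL=W RR=S
t=1: FL=W FR=S RL=W RR=S
t=5: FL=S FR=W RL=S RR=W
t=16: FL=W FR=S RL=W RR=S
t=17: FL=W FR=S RL=W RR=S
t=18: FL=W FR=S RL=W RR=S
t=21: FL=W FR=S RL=W RR=S

t=0: phase=(18,8,18,8) vs β=13 → FL=W FR=S RL=W RR=S
t=1: phase=(19,9,19,9) vs β=13 → FL=W FR=S RL=W RR=S
t=5: phase=(3,13,3,13) vs β=13 → FL=S FR=W RL=S RR=W
t=16: phase=(14,4,14,4) vs β=13 → FL=W FR=S RL=W RR=S
t=17: phase=(15,5,15,5) vs β=13 → FL=W FR=S RL=W RR=S
t=18: phase=(16,6,16,6) vs β=13 → FL=W FR=S RL=W RR=S
t=21: phase=(19,9,19,9) vs β=13 → FL=W FR=S RL=W RR=S


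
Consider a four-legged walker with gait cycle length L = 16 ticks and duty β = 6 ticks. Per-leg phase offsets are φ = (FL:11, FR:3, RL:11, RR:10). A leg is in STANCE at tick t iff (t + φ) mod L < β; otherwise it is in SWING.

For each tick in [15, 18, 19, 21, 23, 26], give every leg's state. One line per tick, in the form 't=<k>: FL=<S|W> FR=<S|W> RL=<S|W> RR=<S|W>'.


t=15: phase=(10,2,10,9) vs β=6 → FL=W FR=S RL=W RR=W
t=18: phase=(13,5,13,12) vs β=6 → FL=W FR=S RL=W RR=W
t=19: phase=(14,6,14,13) vs β=6 → FL=W FR=W RL=W RR=W
t=21: phase=(0,8,0,15) vs β=6 → FL=S FR=W RL=S RR=W
t=23: phase=(2,10,2,1) vs β=6 → FL=S FR=W RL=S RR=S
t=26: phase=(5,13,5,4) vs β=6 → FL=S FR=W RL=S RR=S

t=15: FL=W FR=S RL=W RR=W
t=18: FL=W FR=S RL=W RR=W
t=19: FL=W FR=W RL=W RR=W
t=21: FL=S FR=W RL=S RR=W
t=23: FL=S FR=W RL=S RR=S
t=26: FL=S FR=W RL=S RR=S


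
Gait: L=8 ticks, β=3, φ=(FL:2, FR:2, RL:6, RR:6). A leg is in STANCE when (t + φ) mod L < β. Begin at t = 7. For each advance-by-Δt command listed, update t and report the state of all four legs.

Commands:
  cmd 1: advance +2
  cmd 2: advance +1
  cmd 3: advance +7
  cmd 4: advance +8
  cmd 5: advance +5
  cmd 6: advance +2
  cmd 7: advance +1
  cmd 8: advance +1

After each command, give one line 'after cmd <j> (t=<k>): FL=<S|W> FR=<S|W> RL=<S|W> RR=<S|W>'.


after cmd 1 (t=9): FL=W FR=W RL=W RR=W
after cmd 2 (t=10): FL=W FR=W RL=S RR=S
after cmd 3 (t=17): FL=W FR=W RL=W RR=W
after cmd 4 (t=25): FL=W FR=W RL=W RR=W
after cmd 5 (t=30): FL=S FR=S RL=W RR=W
after cmd 6 (t=32): FL=S FR=S RL=W RR=W
after cmd 7 (t=33): FL=W FR=W RL=W RR=W
after cmd 8 (t=34): FL=W FR=W RL=S RR=S

start t=7: FL=S FR=S RL=W RR=W
cmd 1: advance +2 → t=9, phase=(3,3,7,7) → FL=W FR=W RL=W RR=W
cmd 2: advance +1 → t=10, phase=(4,4,0,0) → FL=W FR=W RL=S RR=S
cmd 3: advance +7 → t=17, phase=(3,3,7,7) → FL=W FR=W RL=W RR=W
cmd 4: advance +8 → t=25, phase=(3,3,7,7) → FL=W FR=W RL=W RR=W
cmd 5: advance +5 → t=30, phase=(0,0,4,4) → FL=S FR=S RL=W RR=W
cmd 6: advance +2 → t=32, phase=(2,2,6,6) → FL=S FR=S RL=W RR=W
cmd 7: advance +1 → t=33, phase=(3,3,7,7) → FL=W FR=W RL=W RR=W
cmd 8: advance +1 → t=34, phase=(4,4,0,0) → FL=W FR=W RL=S RR=S


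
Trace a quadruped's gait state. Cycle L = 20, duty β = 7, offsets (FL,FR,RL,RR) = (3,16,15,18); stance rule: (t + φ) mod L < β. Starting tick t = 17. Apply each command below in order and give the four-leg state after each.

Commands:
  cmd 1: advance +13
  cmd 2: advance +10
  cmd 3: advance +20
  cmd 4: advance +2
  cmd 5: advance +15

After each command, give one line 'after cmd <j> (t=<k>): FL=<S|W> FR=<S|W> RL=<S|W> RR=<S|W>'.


start t=17: FL=S FR=W RL=W RR=W
cmd 1: advance +13 → t=30, phase=(13,6,5,8) → FL=W FR=S RL=S RR=W
cmd 2: advance +10 → t=40, phase=(3,16,15,18) → FL=S FR=W RL=W RR=W
cmd 3: advance +20 → t=60, phase=(3,16,15,18) → FL=S FR=W RL=W RR=W
cmd 4: advance +2 → t=62, phase=(5,18,17,0) → FL=S FR=W RL=W RR=S
cmd 5: advance +15 → t=77, phase=(0,13,12,15) → FL=S FR=W RL=W RR=W

after cmd 1 (t=30): FL=W FR=S RL=S RR=W
after cmd 2 (t=40): FL=S FR=W RL=W RR=W
after cmd 3 (t=60): FL=S FR=W RL=W RR=W
after cmd 4 (t=62): FL=S FR=W RL=W RR=S
after cmd 5 (t=77): FL=S FR=W RL=W RR=W


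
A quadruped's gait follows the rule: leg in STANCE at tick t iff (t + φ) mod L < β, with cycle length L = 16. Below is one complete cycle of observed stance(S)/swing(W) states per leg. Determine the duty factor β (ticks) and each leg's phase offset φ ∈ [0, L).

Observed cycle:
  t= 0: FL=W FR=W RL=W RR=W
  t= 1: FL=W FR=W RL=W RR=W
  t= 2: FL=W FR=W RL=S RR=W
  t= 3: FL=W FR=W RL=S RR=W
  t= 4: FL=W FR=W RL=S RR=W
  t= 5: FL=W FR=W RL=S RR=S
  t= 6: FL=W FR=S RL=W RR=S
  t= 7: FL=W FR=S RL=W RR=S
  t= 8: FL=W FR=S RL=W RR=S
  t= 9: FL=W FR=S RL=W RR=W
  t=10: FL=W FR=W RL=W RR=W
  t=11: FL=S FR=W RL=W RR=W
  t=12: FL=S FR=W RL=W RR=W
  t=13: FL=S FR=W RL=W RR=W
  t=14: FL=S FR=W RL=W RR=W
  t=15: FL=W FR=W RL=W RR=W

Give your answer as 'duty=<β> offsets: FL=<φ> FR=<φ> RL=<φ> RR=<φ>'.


duty=4 offsets: FL=5 FR=10 RL=14 RR=11

duty β = stance ticks per leg = 4
FL: stance ticks = 4; W→S at t=11 → φ=5
FR: stance ticks = 4; W→S at t=6 → φ=10
RL: stance ticks = 4; W→S at t=2 → φ=14
RR: stance ticks = 4; W→S at t=5 → φ=11


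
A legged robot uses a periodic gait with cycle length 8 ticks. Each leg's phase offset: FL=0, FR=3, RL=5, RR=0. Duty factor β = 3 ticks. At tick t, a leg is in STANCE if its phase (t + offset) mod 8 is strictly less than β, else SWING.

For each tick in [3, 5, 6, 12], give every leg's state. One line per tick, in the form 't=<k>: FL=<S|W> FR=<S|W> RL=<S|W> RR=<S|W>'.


t=3: phase=(3,6,0,3) vs β=3 → FL=W FR=W RL=S RR=W
t=5: phase=(5,0,2,5) vs β=3 → FL=W FR=S RL=S RR=W
t=6: phase=(6,1,3,6) vs β=3 → FL=W FR=S RL=W RR=W
t=12: phase=(4,7,1,4) vs β=3 → FL=W FR=W RL=S RR=W

t=3: FL=W FR=W RL=S RR=W
t=5: FL=W FR=S RL=S RR=W
t=6: FL=W FR=S RL=W RR=W
t=12: FL=W FR=W RL=S RR=W


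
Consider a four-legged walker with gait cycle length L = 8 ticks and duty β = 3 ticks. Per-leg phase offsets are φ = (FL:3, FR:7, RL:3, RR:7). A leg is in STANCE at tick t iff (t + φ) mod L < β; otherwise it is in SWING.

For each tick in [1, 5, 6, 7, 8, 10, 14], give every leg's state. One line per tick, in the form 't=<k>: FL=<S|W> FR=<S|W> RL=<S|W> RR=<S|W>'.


t=1: phase=(4,0,4,0) vs β=3 → FL=W FR=S RL=W RR=S
t=5: phase=(0,4,0,4) vs β=3 → FL=S FR=W RL=S RR=W
t=6: phase=(1,5,1,5) vs β=3 → FL=S FR=W RL=S RR=W
t=7: phase=(2,6,2,6) vs β=3 → FL=S FR=W RL=S RR=W
t=8: phase=(3,7,3,7) vs β=3 → FL=W FR=W RL=W RR=W
t=10: phase=(5,1,5,1) vs β=3 → FL=W FR=S RL=W RR=S
t=14: phase=(1,5,1,5) vs β=3 → FL=S FR=W RL=S RR=W

t=1: FL=W FR=S RL=W RR=S
t=5: FL=S FR=W RL=S RR=W
t=6: FL=S FR=W RL=S RR=W
t=7: FL=S FR=W RL=S RR=W
t=8: FL=W FR=W RL=W RR=W
t=10: FL=W FR=S RL=W RR=S
t=14: FL=S FR=W RL=S RR=W


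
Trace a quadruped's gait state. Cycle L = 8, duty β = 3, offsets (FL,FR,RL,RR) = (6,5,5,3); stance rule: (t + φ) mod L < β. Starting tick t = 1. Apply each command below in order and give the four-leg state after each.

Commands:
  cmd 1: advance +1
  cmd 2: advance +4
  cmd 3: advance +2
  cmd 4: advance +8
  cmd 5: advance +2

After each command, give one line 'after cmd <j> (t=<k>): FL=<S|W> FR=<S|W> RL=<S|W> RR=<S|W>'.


after cmd 1 (t=2): FL=S FR=W RL=W RR=W
after cmd 2 (t=6): FL=W FR=W RL=W RR=S
after cmd 3 (t=8): FL=W FR=W RL=W RR=W
after cmd 4 (t=16): FL=W FR=W RL=W RR=W
after cmd 5 (t=18): FL=S FR=W RL=W RR=W

start t=1: FL=W FR=W RL=W RR=W
cmd 1: advance +1 → t=2, phase=(0,7,7,5) → FL=S FR=W RL=W RR=W
cmd 2: advance +4 → t=6, phase=(4,3,3,1) → FL=W FR=W RL=W RR=S
cmd 3: advance +2 → t=8, phase=(6,5,5,3) → FL=W FR=W RL=W RR=W
cmd 4: advance +8 → t=16, phase=(6,5,5,3) → FL=W FR=W RL=W RR=W
cmd 5: advance +2 → t=18, phase=(0,7,7,5) → FL=S FR=W RL=W RR=W


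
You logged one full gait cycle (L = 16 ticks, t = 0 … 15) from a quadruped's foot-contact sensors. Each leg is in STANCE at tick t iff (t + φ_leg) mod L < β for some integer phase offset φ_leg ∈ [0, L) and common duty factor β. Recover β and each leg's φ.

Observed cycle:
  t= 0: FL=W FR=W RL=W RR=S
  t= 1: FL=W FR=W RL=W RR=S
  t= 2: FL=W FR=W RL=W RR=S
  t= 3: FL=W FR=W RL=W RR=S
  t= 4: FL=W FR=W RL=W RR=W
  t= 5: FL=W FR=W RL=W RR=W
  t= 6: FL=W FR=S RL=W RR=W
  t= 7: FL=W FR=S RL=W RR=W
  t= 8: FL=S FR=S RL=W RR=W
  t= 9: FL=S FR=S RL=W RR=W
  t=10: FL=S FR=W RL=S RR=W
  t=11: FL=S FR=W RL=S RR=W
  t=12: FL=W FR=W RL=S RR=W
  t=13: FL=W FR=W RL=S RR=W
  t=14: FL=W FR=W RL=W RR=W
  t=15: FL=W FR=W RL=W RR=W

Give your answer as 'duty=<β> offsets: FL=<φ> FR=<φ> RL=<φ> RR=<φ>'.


duty β = stance ticks per leg = 4
FL: stance ticks = 4; W→S at t=8 → φ=8
FR: stance ticks = 4; W→S at t=6 → φ=10
RL: stance ticks = 4; W→S at t=10 → φ=6
RR: stance ticks = 4; W→S at t=0 → φ=0

duty=4 offsets: FL=8 FR=10 RL=6 RR=0


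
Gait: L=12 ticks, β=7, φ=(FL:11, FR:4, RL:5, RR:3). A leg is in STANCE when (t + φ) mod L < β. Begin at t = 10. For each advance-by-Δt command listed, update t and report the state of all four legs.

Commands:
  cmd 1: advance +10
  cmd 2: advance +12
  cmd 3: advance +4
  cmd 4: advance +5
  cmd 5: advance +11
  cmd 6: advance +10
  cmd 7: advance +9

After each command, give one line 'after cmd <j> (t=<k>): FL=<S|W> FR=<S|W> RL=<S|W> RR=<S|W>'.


start t=10: FL=W FR=S RL=S RR=S
cmd 1: advance +10 → t=20, phase=(7,0,1,11) → FL=W FR=S RL=S RR=W
cmd 2: advance +12 → t=32, phase=(7,0,1,11) → FL=W FR=S RL=S RR=W
cmd 3: advance +4 → t=36, phase=(11,4,5,3) → FL=W FR=S RL=S RR=S
cmd 4: advance +5 → t=41, phase=(4,9,10,8) → FL=S FR=W RL=W RR=W
cmd 5: advance +11 → t=52, phase=(3,8,9,7) → FL=S FR=W RL=W RR=W
cmd 6: advance +10 → t=62, phase=(1,6,7,5) → FL=S FR=S RL=W RR=S
cmd 7: advance +9 → t=71, phase=(10,3,4,2) → FL=W FR=S RL=S RR=S

after cmd 1 (t=20): FL=W FR=S RL=S RR=W
after cmd 2 (t=32): FL=W FR=S RL=S RR=W
after cmd 3 (t=36): FL=W FR=S RL=S RR=S
after cmd 4 (t=41): FL=S FR=W RL=W RR=W
after cmd 5 (t=52): FL=S FR=W RL=W RR=W
after cmd 6 (t=62): FL=S FR=S RL=W RR=S
after cmd 7 (t=71): FL=W FR=S RL=S RR=S


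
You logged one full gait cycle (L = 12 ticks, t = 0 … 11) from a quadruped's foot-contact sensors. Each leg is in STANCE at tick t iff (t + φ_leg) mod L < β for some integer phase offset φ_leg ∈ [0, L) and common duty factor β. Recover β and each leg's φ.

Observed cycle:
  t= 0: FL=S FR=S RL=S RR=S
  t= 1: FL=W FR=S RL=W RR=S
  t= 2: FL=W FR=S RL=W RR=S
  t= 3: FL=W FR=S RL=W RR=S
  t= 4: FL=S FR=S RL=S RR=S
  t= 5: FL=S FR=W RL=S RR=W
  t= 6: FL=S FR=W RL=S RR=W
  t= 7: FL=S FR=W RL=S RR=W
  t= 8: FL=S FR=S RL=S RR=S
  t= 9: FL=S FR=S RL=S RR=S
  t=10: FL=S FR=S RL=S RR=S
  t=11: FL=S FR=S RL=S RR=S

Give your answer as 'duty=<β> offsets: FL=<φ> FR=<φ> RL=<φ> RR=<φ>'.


duty=9 offsets: FL=8 FR=4 RL=8 RR=4

duty β = stance ticks per leg = 9
FL: stance ticks = 9; W→S at t=4 → φ=8
FR: stance ticks = 9; W→S at t=8 → φ=4
RL: stance ticks = 9; W→S at t=4 → φ=8
RR: stance ticks = 9; W→S at t=8 → φ=4


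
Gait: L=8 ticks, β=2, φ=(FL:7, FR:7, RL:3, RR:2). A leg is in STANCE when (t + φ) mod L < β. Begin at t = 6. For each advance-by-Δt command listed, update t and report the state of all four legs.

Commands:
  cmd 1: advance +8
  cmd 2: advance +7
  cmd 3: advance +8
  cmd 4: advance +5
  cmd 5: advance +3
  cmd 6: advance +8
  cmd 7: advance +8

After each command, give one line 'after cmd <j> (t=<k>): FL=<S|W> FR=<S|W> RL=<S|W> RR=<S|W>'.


start t=6: FL=W FR=W RL=S RR=S
cmd 1: advance +8 → t=14, phase=(5,5,1,0) → FL=W FR=W RL=S RR=S
cmd 2: advance +7 → t=21, phase=(4,4,0,7) → FL=W FR=W RL=S RR=W
cmd 3: advance +8 → t=29, phase=(4,4,0,7) → FL=W FR=W RL=S RR=W
cmd 4: advance +5 → t=34, phase=(1,1,5,4) → FL=S FR=S RL=W RR=W
cmd 5: advance +3 → t=37, phase=(4,4,0,7) → FL=W FR=W RL=S RR=W
cmd 6: advance +8 → t=45, phase=(4,4,0,7) → FL=W FR=W RL=S RR=W
cmd 7: advance +8 → t=53, phase=(4,4,0,7) → FL=W FR=W RL=S RR=W

after cmd 1 (t=14): FL=W FR=W RL=S RR=S
after cmd 2 (t=21): FL=W FR=W RL=S RR=W
after cmd 3 (t=29): FL=W FR=W RL=S RR=W
after cmd 4 (t=34): FL=S FR=S RL=W RR=W
after cmd 5 (t=37): FL=W FR=W RL=S RR=W
after cmd 6 (t=45): FL=W FR=W RL=S RR=W
after cmd 7 (t=53): FL=W FR=W RL=S RR=W


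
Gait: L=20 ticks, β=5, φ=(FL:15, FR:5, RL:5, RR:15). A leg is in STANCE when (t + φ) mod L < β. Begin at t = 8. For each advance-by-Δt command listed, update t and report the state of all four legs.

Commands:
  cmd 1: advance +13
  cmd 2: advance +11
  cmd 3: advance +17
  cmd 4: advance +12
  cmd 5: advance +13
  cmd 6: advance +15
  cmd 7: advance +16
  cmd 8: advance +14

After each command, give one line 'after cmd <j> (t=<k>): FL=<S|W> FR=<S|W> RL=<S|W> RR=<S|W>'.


after cmd 1 (t=21): FL=W FR=W RL=W RR=W
after cmd 2 (t=32): FL=W FR=W RL=W RR=W
after cmd 3 (t=49): FL=S FR=W RL=W RR=S
after cmd 4 (t=61): FL=W FR=W RL=W RR=W
after cmd 5 (t=74): FL=W FR=W RL=W RR=W
after cmd 6 (t=89): FL=S FR=W RL=W RR=S
after cmd 7 (t=105): FL=S FR=W RL=W RR=S
after cmd 8 (t=119): FL=W FR=S RL=S RR=W

start t=8: FL=S FR=W RL=W RR=S
cmd 1: advance +13 → t=21, phase=(16,6,6,16) → FL=W FR=W RL=W RR=W
cmd 2: advance +11 → t=32, phase=(7,17,17,7) → FL=W FR=W RL=W RR=W
cmd 3: advance +17 → t=49, phase=(4,14,14,4) → FL=S FR=W RL=W RR=S
cmd 4: advance +12 → t=61, phase=(16,6,6,16) → FL=W FR=W RL=W RR=W
cmd 5: advance +13 → t=74, phase=(9,19,19,9) → FL=W FR=W RL=W RR=W
cmd 6: advance +15 → t=89, phase=(4,14,14,4) → FL=S FR=W RL=W RR=S
cmd 7: advance +16 → t=105, phase=(0,10,10,0) → FL=S FR=W RL=W RR=S
cmd 8: advance +14 → t=119, phase=(14,4,4,14) → FL=W FR=S RL=S RR=W


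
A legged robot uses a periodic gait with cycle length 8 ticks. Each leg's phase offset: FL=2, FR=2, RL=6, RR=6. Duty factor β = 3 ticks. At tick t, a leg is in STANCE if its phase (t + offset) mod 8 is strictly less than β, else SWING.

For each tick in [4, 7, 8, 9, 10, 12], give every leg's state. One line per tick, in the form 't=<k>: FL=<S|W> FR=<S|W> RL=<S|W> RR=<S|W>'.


t=4: FL=W FR=W RL=S RR=S
t=7: FL=S FR=S RL=W RR=W
t=8: FL=S FR=S RL=W RR=W
t=9: FL=W FR=W RL=W RR=W
t=10: FL=W FR=W RL=S RR=S
t=12: FL=W FR=W RL=S RR=S

t=4: phase=(6,6,2,2) vs β=3 → FL=W FR=W RL=S RR=S
t=7: phase=(1,1,5,5) vs β=3 → FL=S FR=S RL=W RR=W
t=8: phase=(2,2,6,6) vs β=3 → FL=S FR=S RL=W RR=W
t=9: phase=(3,3,7,7) vs β=3 → FL=W FR=W RL=W RR=W
t=10: phase=(4,4,0,0) vs β=3 → FL=W FR=W RL=S RR=S
t=12: phase=(6,6,2,2) vs β=3 → FL=W FR=W RL=S RR=S


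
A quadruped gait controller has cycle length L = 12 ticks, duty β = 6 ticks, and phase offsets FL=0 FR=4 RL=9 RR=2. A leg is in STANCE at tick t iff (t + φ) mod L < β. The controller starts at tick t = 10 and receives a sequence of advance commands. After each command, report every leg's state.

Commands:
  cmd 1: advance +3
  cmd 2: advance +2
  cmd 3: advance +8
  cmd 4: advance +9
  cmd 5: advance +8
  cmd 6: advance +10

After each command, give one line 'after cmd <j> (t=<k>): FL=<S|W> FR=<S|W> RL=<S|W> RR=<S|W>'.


after cmd 1 (t=13): FL=S FR=S RL=W RR=S
after cmd 2 (t=15): FL=S FR=W RL=S RR=S
after cmd 3 (t=23): FL=W FR=S RL=W RR=S
after cmd 4 (t=32): FL=W FR=S RL=S RR=W
after cmd 5 (t=40): FL=S FR=W RL=S RR=W
after cmd 6 (t=50): FL=S FR=W RL=W RR=S

start t=10: FL=W FR=S RL=W RR=S
cmd 1: advance +3 → t=13, phase=(1,5,10,3) → FL=S FR=S RL=W RR=S
cmd 2: advance +2 → t=15, phase=(3,7,0,5) → FL=S FR=W RL=S RR=S
cmd 3: advance +8 → t=23, phase=(11,3,8,1) → FL=W FR=S RL=W RR=S
cmd 4: advance +9 → t=32, phase=(8,0,5,10) → FL=W FR=S RL=S RR=W
cmd 5: advance +8 → t=40, phase=(4,8,1,6) → FL=S FR=W RL=S RR=W
cmd 6: advance +10 → t=50, phase=(2,6,11,4) → FL=S FR=W RL=W RR=S


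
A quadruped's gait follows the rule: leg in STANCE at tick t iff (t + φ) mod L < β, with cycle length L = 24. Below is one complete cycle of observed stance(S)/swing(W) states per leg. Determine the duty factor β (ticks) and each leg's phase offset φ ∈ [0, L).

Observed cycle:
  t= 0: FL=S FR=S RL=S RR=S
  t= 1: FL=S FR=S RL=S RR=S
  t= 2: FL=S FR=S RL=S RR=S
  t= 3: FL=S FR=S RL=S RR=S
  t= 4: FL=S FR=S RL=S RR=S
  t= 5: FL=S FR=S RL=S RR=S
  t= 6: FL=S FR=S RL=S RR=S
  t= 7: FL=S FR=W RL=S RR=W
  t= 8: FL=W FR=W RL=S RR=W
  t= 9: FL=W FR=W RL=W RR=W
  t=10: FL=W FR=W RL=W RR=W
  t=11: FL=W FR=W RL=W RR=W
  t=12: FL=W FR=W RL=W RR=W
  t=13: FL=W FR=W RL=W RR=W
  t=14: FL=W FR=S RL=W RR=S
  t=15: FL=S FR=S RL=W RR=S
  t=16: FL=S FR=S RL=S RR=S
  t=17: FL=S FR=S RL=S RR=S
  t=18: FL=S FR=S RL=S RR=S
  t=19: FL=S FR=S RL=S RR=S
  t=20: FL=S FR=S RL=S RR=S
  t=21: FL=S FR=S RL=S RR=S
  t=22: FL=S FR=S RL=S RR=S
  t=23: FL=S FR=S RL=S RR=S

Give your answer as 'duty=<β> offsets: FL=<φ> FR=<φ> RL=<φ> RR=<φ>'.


duty β = stance ticks per leg = 17
FL: stance ticks = 17; W→S at t=15 → φ=9
FR: stance ticks = 17; W→S at t=14 → φ=10
RL: stance ticks = 17; W→S at t=16 → φ=8
RR: stance ticks = 17; W→S at t=14 → φ=10

duty=17 offsets: FL=9 FR=10 RL=8 RR=10


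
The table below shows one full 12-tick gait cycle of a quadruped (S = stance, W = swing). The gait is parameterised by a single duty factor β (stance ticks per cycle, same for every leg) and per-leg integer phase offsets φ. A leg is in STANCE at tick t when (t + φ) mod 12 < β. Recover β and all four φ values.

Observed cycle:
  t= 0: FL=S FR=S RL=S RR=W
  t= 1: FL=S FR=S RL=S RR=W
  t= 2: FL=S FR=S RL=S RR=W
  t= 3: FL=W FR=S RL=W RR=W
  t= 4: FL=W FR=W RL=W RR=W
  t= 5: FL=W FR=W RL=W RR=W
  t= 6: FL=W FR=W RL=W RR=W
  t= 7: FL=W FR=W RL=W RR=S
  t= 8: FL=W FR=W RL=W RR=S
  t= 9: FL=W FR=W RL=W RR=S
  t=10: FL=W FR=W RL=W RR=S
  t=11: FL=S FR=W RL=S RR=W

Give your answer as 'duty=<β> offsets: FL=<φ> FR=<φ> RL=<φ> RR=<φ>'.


duty=4 offsets: FL=1 FR=0 RL=1 RR=5

duty β = stance ticks per leg = 4
FL: stance ticks = 4; W→S at t=11 → φ=1
FR: stance ticks = 4; W→S at t=0 → φ=0
RL: stance ticks = 4; W→S at t=11 → φ=1
RR: stance ticks = 4; W→S at t=7 → φ=5


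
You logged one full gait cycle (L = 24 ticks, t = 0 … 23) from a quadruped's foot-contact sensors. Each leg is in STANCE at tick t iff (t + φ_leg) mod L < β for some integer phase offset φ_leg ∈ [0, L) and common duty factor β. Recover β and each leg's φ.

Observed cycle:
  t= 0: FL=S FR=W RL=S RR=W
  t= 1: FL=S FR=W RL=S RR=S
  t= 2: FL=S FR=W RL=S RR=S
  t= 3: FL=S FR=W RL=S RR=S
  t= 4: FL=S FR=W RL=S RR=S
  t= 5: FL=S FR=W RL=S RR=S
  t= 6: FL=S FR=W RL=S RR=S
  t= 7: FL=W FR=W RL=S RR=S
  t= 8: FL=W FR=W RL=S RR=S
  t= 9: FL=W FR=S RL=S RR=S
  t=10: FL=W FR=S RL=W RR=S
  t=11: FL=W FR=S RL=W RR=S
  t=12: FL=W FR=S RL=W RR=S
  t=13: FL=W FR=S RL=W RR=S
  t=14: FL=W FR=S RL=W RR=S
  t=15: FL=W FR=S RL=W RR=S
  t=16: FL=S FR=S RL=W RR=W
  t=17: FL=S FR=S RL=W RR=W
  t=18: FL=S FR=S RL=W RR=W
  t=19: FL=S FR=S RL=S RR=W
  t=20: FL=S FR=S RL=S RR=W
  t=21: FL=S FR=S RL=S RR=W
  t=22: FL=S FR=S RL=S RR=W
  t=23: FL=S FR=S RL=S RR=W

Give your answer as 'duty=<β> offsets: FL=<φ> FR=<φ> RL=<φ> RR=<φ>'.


duty=15 offsets: FL=8 FR=15 RL=5 RR=23

duty β = stance ticks per leg = 15
FL: stance ticks = 15; W→S at t=16 → φ=8
FR: stance ticks = 15; W→S at t=9 → φ=15
RL: stance ticks = 15; W→S at t=19 → φ=5
RR: stance ticks = 15; W→S at t=1 → φ=23


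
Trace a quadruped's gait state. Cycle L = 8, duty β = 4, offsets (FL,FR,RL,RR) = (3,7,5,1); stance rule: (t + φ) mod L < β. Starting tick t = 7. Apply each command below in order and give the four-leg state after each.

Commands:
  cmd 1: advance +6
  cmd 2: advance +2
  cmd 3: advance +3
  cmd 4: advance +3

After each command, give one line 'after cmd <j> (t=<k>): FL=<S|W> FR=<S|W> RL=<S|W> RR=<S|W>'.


start t=7: FL=S FR=W RL=W RR=S
cmd 1: advance +6 → t=13, phase=(0,4,2,6) → FL=S FR=W RL=S RR=W
cmd 2: advance +2 → t=15, phase=(2,6,4,0) → FL=S FR=W RL=W RR=S
cmd 3: advance +3 → t=18, phase=(5,1,7,3) → FL=W FR=S RL=W RR=S
cmd 4: advance +3 → t=21, phase=(0,4,2,6) → FL=S FR=W RL=S RR=W

after cmd 1 (t=13): FL=S FR=W RL=S RR=W
after cmd 2 (t=15): FL=S FR=W RL=W RR=S
after cmd 3 (t=18): FL=W FR=S RL=W RR=S
after cmd 4 (t=21): FL=S FR=W RL=S RR=W


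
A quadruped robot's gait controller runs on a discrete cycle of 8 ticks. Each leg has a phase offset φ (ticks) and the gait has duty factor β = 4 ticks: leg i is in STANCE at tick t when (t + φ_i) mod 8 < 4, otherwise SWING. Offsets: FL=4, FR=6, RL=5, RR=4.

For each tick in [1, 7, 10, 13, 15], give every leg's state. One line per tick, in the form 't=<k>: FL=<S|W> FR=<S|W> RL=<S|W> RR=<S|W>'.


t=1: FL=W FR=W RL=W RR=W
t=7: FL=S FR=W RL=W RR=S
t=10: FL=W FR=S RL=W RR=W
t=13: FL=S FR=S RL=S RR=S
t=15: FL=S FR=W RL=W RR=S

t=1: phase=(5,7,6,5) vs β=4 → FL=W FR=W RL=W RR=W
t=7: phase=(3,5,4,3) vs β=4 → FL=S FR=W RL=W RR=S
t=10: phase=(6,0,7,6) vs β=4 → FL=W FR=S RL=W RR=W
t=13: phase=(1,3,2,1) vs β=4 → FL=S FR=S RL=S RR=S
t=15: phase=(3,5,4,3) vs β=4 → FL=S FR=W RL=W RR=S


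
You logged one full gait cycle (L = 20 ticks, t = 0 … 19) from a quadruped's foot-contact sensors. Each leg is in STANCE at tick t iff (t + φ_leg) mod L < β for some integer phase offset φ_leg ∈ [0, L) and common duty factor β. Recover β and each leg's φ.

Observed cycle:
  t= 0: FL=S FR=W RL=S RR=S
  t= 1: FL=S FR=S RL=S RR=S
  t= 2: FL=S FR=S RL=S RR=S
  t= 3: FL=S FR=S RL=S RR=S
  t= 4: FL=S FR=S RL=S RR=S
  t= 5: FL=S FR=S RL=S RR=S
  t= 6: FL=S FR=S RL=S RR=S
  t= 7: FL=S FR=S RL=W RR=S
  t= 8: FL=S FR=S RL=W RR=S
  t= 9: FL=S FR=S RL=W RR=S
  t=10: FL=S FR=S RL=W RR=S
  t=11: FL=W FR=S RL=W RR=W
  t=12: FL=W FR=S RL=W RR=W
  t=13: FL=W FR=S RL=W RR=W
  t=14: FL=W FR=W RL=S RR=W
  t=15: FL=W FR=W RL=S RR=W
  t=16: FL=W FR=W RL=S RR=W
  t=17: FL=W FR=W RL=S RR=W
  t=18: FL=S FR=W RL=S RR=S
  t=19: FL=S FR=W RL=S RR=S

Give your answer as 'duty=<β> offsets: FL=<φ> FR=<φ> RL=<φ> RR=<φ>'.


duty β = stance ticks per leg = 13
FL: stance ticks = 13; W→S at t=18 → φ=2
FR: stance ticks = 13; W→S at t=1 → φ=19
RL: stance ticks = 13; W→S at t=14 → φ=6
RR: stance ticks = 13; W→S at t=18 → φ=2

duty=13 offsets: FL=2 FR=19 RL=6 RR=2


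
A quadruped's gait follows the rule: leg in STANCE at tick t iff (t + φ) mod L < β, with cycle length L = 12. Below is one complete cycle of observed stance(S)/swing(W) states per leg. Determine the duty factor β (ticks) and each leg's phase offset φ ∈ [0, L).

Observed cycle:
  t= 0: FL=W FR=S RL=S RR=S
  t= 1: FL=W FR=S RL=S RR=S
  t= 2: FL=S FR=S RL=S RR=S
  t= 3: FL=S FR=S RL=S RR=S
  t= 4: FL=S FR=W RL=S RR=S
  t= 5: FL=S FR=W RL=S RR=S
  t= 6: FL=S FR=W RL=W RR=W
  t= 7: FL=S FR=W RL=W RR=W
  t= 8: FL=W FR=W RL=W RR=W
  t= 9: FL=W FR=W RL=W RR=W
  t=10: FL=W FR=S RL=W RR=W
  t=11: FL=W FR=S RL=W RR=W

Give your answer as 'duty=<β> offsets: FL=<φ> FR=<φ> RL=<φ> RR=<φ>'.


duty=6 offsets: FL=10 FR=2 RL=0 RR=0

duty β = stance ticks per leg = 6
FL: stance ticks = 6; W→S at t=2 → φ=10
FR: stance ticks = 6; W→S at t=10 → φ=2
RL: stance ticks = 6; W→S at t=0 → φ=0
RR: stance ticks = 6; W→S at t=0 → φ=0


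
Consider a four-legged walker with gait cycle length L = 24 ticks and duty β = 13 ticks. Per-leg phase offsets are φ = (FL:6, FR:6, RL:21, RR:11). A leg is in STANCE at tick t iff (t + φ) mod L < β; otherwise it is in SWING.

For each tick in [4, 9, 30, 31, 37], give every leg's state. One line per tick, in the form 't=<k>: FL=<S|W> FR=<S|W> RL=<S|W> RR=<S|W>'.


t=4: phase=(10,10,1,15) vs β=13 → FL=S FR=S RL=S RR=W
t=9: phase=(15,15,6,20) vs β=13 → FL=W FR=W RL=S RR=W
t=30: phase=(12,12,3,17) vs β=13 → FL=S FR=S RL=S RR=W
t=31: phase=(13,13,4,18) vs β=13 → FL=W FR=W RL=S RR=W
t=37: phase=(19,19,10,0) vs β=13 → FL=W FR=W RL=S RR=S

t=4: FL=S FR=S RL=S RR=W
t=9: FL=W FR=W RL=S RR=W
t=30: FL=S FR=S RL=S RR=W
t=31: FL=W FR=W RL=S RR=W
t=37: FL=W FR=W RL=S RR=S


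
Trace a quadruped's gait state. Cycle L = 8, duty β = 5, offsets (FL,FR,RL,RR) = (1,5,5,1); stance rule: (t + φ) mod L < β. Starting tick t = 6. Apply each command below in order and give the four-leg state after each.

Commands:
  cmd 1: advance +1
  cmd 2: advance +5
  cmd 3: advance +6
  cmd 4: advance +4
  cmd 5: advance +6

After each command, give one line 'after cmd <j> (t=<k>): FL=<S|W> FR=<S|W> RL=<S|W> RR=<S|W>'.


after cmd 1 (t=7): FL=S FR=S RL=S RR=S
after cmd 2 (t=12): FL=W FR=S RL=S RR=W
after cmd 3 (t=18): FL=S FR=W RL=W RR=S
after cmd 4 (t=22): FL=W FR=S RL=S RR=W
after cmd 5 (t=28): FL=W FR=S RL=S RR=W

start t=6: FL=W FR=S RL=S RR=W
cmd 1: advance +1 → t=7, phase=(0,4,4,0) → FL=S FR=S RL=S RR=S
cmd 2: advance +5 → t=12, phase=(5,1,1,5) → FL=W FR=S RL=S RR=W
cmd 3: advance +6 → t=18, phase=(3,7,7,3) → FL=S FR=W RL=W RR=S
cmd 4: advance +4 → t=22, phase=(7,3,3,7) → FL=W FR=S RL=S RR=W
cmd 5: advance +6 → t=28, phase=(5,1,1,5) → FL=W FR=S RL=S RR=W


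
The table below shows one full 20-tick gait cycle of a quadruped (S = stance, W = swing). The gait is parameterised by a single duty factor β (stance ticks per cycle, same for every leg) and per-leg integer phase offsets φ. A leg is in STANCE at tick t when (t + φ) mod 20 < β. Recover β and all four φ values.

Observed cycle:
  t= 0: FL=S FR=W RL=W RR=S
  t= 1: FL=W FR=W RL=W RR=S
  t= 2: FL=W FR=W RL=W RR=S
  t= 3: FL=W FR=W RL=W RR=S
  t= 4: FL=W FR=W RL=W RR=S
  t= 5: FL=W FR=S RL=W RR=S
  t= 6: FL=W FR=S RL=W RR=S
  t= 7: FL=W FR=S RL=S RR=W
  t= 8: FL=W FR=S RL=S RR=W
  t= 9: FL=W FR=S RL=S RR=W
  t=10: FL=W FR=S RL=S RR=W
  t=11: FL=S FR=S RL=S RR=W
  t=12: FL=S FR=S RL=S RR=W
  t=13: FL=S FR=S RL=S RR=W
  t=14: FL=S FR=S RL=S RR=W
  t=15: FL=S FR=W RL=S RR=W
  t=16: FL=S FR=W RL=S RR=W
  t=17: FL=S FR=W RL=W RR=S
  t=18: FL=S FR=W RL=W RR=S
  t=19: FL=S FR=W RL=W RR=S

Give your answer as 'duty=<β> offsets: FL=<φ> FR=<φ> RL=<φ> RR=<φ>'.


duty β = stance ticks per leg = 10
FL: stance ticks = 10; W→S at t=11 → φ=9
FR: stance ticks = 10; W→S at t=5 → φ=15
RL: stance ticks = 10; W→S at t=7 → φ=13
RR: stance ticks = 10; W→S at t=17 → φ=3

duty=10 offsets: FL=9 FR=15 RL=13 RR=3


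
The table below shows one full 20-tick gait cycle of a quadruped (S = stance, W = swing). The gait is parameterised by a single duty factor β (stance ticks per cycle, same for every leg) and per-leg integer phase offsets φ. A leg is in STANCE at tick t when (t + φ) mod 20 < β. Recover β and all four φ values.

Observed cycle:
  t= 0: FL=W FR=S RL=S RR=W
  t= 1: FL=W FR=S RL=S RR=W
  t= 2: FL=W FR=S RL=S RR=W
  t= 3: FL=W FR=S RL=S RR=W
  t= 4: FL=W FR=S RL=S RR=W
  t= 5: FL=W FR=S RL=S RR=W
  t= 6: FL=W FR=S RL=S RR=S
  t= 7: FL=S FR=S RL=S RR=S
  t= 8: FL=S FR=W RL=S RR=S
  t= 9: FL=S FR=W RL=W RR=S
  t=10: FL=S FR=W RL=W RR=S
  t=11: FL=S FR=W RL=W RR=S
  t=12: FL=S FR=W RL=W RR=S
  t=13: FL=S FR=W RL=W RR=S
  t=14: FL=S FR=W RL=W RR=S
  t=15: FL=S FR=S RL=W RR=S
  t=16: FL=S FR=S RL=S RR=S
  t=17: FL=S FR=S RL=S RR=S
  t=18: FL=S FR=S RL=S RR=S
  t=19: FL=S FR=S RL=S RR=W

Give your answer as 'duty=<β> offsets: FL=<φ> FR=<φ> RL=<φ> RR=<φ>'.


duty=13 offsets: FL=13 FR=5 RL=4 RR=14

duty β = stance ticks per leg = 13
FL: stance ticks = 13; W→S at t=7 → φ=13
FR: stance ticks = 13; W→S at t=15 → φ=5
RL: stance ticks = 13; W→S at t=16 → φ=4
RR: stance ticks = 13; W→S at t=6 → φ=14


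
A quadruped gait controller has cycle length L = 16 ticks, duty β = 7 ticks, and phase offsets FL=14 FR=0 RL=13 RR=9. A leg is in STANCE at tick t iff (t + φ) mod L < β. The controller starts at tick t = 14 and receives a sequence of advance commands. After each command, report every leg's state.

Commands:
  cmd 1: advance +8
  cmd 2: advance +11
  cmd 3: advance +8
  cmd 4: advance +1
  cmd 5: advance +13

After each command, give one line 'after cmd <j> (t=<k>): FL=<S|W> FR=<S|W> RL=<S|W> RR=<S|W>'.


after cmd 1 (t=22): FL=S FR=S RL=S RR=W
after cmd 2 (t=33): FL=W FR=S RL=W RR=W
after cmd 3 (t=41): FL=W FR=W RL=S RR=S
after cmd 4 (t=42): FL=W FR=W RL=W RR=S
after cmd 5 (t=55): FL=S FR=W RL=S RR=S

start t=14: FL=W FR=W RL=W RR=W
cmd 1: advance +8 → t=22, phase=(4,6,3,15) → FL=S FR=S RL=S RR=W
cmd 2: advance +11 → t=33, phase=(15,1,14,10) → FL=W FR=S RL=W RR=W
cmd 3: advance +8 → t=41, phase=(7,9,6,2) → FL=W FR=W RL=S RR=S
cmd 4: advance +1 → t=42, phase=(8,10,7,3) → FL=W FR=W RL=W RR=S
cmd 5: advance +13 → t=55, phase=(5,7,4,0) → FL=S FR=W RL=S RR=S


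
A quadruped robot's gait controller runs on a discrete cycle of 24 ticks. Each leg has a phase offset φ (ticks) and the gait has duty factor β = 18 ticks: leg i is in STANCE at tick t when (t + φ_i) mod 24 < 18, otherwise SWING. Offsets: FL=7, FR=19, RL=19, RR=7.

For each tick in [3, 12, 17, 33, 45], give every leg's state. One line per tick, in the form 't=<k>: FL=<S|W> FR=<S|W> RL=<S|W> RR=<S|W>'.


t=3: FL=S FR=W RL=W RR=S
t=12: FL=W FR=S RL=S RR=W
t=17: FL=S FR=S RL=S RR=S
t=33: FL=S FR=S RL=S RR=S
t=45: FL=S FR=S RL=S RR=S

t=3: phase=(10,22,22,10) vs β=18 → FL=S FR=W RL=W RR=S
t=12: phase=(19,7,7,19) vs β=18 → FL=W FR=S RL=S RR=W
t=17: phase=(0,12,12,0) vs β=18 → FL=S FR=S RL=S RR=S
t=33: phase=(16,4,4,16) vs β=18 → FL=S FR=S RL=S RR=S
t=45: phase=(4,16,16,4) vs β=18 → FL=S FR=S RL=S RR=S


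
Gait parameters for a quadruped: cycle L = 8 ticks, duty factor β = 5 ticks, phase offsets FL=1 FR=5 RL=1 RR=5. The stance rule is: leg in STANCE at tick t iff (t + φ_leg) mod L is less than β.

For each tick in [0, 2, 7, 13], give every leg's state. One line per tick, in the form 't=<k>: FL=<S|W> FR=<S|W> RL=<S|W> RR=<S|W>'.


t=0: phase=(1,5,1,5) vs β=5 → FL=S FR=W RL=S RR=W
t=2: phase=(3,7,3,7) vs β=5 → FL=S FR=W RL=S RR=W
t=7: phase=(0,4,0,4) vs β=5 → FL=S FR=S RL=S RR=S
t=13: phase=(6,2,6,2) vs β=5 → FL=W FR=S RL=W RR=S

t=0: FL=S FR=W RL=S RR=W
t=2: FL=S FR=W RL=S RR=W
t=7: FL=S FR=S RL=S RR=S
t=13: FL=W FR=S RL=W RR=S


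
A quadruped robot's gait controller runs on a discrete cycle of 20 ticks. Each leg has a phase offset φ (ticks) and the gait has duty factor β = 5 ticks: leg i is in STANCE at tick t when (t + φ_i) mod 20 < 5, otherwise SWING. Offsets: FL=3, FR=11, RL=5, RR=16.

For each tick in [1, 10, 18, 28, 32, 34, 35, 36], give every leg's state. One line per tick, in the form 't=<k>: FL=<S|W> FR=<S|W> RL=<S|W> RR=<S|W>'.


t=1: FL=S FR=W RL=W RR=W
t=10: FL=W FR=S RL=W RR=W
t=18: FL=S FR=W RL=S RR=W
t=28: FL=W FR=W RL=W RR=S
t=32: FL=W FR=S RL=W RR=W
t=34: FL=W FR=W RL=W RR=W
t=35: FL=W FR=W RL=S RR=W
t=36: FL=W FR=W RL=S RR=W

t=1: phase=(4,12,6,17) vs β=5 → FL=S FR=W RL=W RR=W
t=10: phase=(13,1,15,6) vs β=5 → FL=W FR=S RL=W RR=W
t=18: phase=(1,9,3,14) vs β=5 → FL=S FR=W RL=S RR=W
t=28: phase=(11,19,13,4) vs β=5 → FL=W FR=W RL=W RR=S
t=32: phase=(15,3,17,8) vs β=5 → FL=W FR=S RL=W RR=W
t=34: phase=(17,5,19,10) vs β=5 → FL=W FR=W RL=W RR=W
t=35: phase=(18,6,0,11) vs β=5 → FL=W FR=W RL=S RR=W
t=36: phase=(19,7,1,12) vs β=5 → FL=W FR=W RL=S RR=W


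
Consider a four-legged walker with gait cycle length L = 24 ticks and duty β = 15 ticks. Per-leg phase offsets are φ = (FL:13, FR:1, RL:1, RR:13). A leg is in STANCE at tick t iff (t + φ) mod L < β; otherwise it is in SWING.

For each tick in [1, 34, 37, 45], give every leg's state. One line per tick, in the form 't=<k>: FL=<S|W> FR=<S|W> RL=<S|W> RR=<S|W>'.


t=1: FL=S FR=S RL=S RR=S
t=34: FL=W FR=S RL=S RR=W
t=37: FL=S FR=S RL=S RR=S
t=45: FL=S FR=W RL=W RR=S

t=1: phase=(14,2,2,14) vs β=15 → FL=S FR=S RL=S RR=S
t=34: phase=(23,11,11,23) vs β=15 → FL=W FR=S RL=S RR=W
t=37: phase=(2,14,14,2) vs β=15 → FL=S FR=S RL=S RR=S
t=45: phase=(10,22,22,10) vs β=15 → FL=S FR=W RL=W RR=S


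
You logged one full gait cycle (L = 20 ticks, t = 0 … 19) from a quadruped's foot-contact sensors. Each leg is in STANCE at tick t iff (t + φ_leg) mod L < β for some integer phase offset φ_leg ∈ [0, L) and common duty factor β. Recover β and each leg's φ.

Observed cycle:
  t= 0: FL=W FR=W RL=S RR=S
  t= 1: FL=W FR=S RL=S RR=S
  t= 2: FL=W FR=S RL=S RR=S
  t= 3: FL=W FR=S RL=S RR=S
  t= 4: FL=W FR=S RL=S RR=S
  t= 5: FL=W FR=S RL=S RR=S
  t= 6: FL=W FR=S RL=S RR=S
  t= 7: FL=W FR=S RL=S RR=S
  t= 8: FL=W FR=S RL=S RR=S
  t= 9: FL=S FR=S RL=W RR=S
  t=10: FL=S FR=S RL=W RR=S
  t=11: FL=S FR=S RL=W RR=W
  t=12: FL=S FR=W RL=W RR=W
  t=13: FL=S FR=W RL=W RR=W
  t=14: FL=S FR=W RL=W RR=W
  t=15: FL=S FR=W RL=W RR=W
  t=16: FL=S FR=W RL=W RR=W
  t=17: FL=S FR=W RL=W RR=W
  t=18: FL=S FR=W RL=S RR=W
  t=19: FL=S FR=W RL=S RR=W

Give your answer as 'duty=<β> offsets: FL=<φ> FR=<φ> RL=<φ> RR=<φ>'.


duty=11 offsets: FL=11 FR=19 RL=2 RR=0

duty β = stance ticks per leg = 11
FL: stance ticks = 11; W→S at t=9 → φ=11
FR: stance ticks = 11; W→S at t=1 → φ=19
RL: stance ticks = 11; W→S at t=18 → φ=2
RR: stance ticks = 11; W→S at t=0 → φ=0
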